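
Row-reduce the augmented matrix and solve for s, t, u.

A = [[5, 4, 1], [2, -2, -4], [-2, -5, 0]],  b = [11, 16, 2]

(4, -2, -1)

Forward elimination on [A|b]:
R2 <- R2 - (2/5)*R1:  [     0  -18/5  -22/5   58/5 ]
R3 <- R3 - (-2/5)*R1:  [     0  -17/5    2/5   32/5 ]
R3 <- R3 - (17/18)*R2:  [     0      0   41/9  -41/9 ]
Row echelon form:
[ 5      4      1  |     11 ]
[ 0  -18/5  -22/5  |   58/5 ]
[ 0      0   41/9  |  -41/9 ]
Back-substitution:
u = (-41/9) / (41/9) = -1
t = (58/5 - (-22/5)*(-1)) / (-18/5) = -2
s = (11 - (4)*(-2) - (1)*(-1)) / 5 = 4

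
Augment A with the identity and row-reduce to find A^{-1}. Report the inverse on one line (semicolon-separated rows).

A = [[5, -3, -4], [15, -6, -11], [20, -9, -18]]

inverse = [-1/5 2/5 -1/5; -10/9 2/9 1/9; 1/3 1/3 -1/3]

Gauss-Jordan on [A | I]:
R1 <- (1/5)*R1:  [    1  -3/5  -4/5  |   1/5     0     0 ]
R2 <- R2 - (15)*R1:  [  0   3   1  |  -3   1   0 ]
R3 <- R3 - (20)*R1:  [  0   3  -2  |  -4   0   1 ]
R2 <- (1/3)*R2:  [   0    1  1/3  |   -1  1/3    0 ]
R1 <- R1 - (-3/5)*R2:  [    1     0  -3/5  |  -2/5   1/5     0 ]
R3 <- R3 - (3)*R2:  [  0   0  -3  |  -1  -1   1 ]
R3 <- (1/-3)*R3:  [    0     0     1  |   1/3   1/3  -1/3 ]
R1 <- R1 - (-3/5)*R3:  [    1     0     0  |  -1/5   2/5  -1/5 ]
R2 <- R2 - (1/3)*R3:  [     0      1      0  |  -10/9    2/9    1/9 ]
Right block of [I | A^{-1}] is the inverse:
[  -1/5  2/5  -1/5 ]
[ -10/9  2/9   1/9 ]
[   1/3  1/3  -1/3 ]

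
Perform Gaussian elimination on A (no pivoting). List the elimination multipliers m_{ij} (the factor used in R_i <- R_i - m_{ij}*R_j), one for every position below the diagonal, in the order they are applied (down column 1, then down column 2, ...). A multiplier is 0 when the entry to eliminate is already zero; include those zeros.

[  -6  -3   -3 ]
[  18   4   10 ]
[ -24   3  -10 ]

Forward elimination:
R2 <- R2 - (-3)*R1:  [  0  -5   1 ]
R3 <- R3 - (4)*R1:  [  0  15   2 ]
R3 <- R3 - (-3)*R2:  [ 0  0  5 ]
Multipliers (in order of application): m_{21} = -3, m_{31} = 4, m_{32} = -3

multipliers: -3, 4, -3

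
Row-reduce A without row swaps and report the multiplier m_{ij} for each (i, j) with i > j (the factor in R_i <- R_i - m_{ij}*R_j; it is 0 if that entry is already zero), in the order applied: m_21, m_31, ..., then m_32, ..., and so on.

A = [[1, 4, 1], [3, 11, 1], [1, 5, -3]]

multipliers: 3, 1, -1

Forward elimination:
R2 <- R2 - (3)*R1:  [  0  -1  -2 ]
R3 <- R3 - (1)*R1:  [  0   1  -4 ]
R3 <- R3 - (-1)*R2:  [  0   0  -6 ]
Multipliers (in order of application): m_{21} = 3, m_{31} = 1, m_{32} = -1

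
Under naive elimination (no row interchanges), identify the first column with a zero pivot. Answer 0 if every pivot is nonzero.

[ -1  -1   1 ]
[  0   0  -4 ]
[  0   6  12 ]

Naive forward elimination:
Matrix at this point:
[ -1  -1   1 ]
[  0   0  -4 ]
[  0   6  12 ]
Pivot entry (2,2) is zero but row 3 has 6 in column 2 -> naive elimination stops; a row interchange (e.g. R2 <-> R3) would be required here.

first zero-pivot column = 2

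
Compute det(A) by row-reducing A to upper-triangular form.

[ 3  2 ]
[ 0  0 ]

det(A) = 0

Forward elimination:
Upper-triangular form:
[ 3  2 ]
[ 0  0 ]
det(A) = (-1)^0 * (3) * (0) = 0  (0 row swaps -> sign +1)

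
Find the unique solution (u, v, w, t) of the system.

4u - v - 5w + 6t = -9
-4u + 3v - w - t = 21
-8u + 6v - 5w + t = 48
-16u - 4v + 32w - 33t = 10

(-5, 1, 0, 2)

Forward elimination on [A|b]:
R2 <- R2 - (-1)*R1:  [  0   2  -6   5  12 ]
R3 <- R3 - (-2)*R1:  [   0    4  -15   13   30 ]
R4 <- R4 - (-4)*R1:  [   0   -8   12   -9  -26 ]
R3 <- R3 - (2)*R2:  [  0   0  -3   3   6 ]
R4 <- R4 - (-4)*R2:  [   0    0  -12   11   22 ]
R4 <- R4 - (4)*R3:  [  0   0   0  -1  -2 ]
Row echelon form:
[ 4  -1  -5   6  |  -9 ]
[ 0   2  -6   5  |  12 ]
[ 0   0  -3   3  |   6 ]
[ 0   0   0  -1  |  -2 ]
Back-substitution:
t = (-2) / -1 = 2
w = (6 - (3)*(2)) / -3 = 0
v = (12 - (-6)*(0) - (5)*(2)) / 2 = 1
u = (-9 - (-1)*(1) - (-5)*(0) - (6)*(2)) / 4 = -5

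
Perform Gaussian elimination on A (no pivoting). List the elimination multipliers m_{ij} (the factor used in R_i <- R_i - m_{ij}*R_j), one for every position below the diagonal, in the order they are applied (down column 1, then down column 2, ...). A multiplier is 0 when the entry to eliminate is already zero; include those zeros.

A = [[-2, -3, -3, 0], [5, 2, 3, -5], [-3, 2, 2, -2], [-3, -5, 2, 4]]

Forward elimination:
R2 <- R2 - (-5/2)*R1:  [     0  -11/2   -9/2     -5 ]
R3 <- R3 - (3/2)*R1:  [    0  13/2  13/2    -2 ]
R4 <- R4 - (3/2)*R1:  [    0  -1/2  13/2     4 ]
R3 <- R3 - (-13/11)*R2:  [      0       0   13/11  -87/11 ]
R4 <- R4 - (1/11)*R2:  [     0      0  76/11  49/11 ]
R4 <- R4 - (76/13)*R3:  [      0       0       0  659/13 ]
Multipliers (in order of application): m_{21} = -5/2, m_{31} = 3/2, m_{41} = 3/2, m_{32} = -13/11, m_{42} = 1/11, m_{43} = 76/13

multipliers: -5/2, 3/2, 3/2, -13/11, 1/11, 76/13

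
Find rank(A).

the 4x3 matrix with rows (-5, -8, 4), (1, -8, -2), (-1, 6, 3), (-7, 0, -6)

Row reduction:
R2 <- R2 - (-1/5)*R1:  [     0  -48/5   -6/5 ]
R3 <- R3 - (1/5)*R1:  [    0  38/5  11/5 ]
R4 <- R4 - (7/5)*R1:  [     0   56/5  -58/5 ]
R3 <- R3 - (-19/24)*R2:  [   0    0  5/4 ]
R4 <- R4 - (-7/6)*R2:  [   0    0  -13 ]
R4 <- R4 - (-52/5)*R3:  [ 0  0  0 ]
Row echelon form:
[ -5     -8     4 ]
[  0  -48/5  -6/5 ]
[  0      0   5/4 ]
[  0      0     0 ]
Nonzero rows / pivot columns: 3

rank(A) = 3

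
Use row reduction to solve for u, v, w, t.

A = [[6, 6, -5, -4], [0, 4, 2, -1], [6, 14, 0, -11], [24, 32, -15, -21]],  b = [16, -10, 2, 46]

Forward elimination on [A|b]:
R3 <- R3 - (1)*R1:  [   0    8    5   -7  -14 ]
R4 <- R4 - (4)*R1:  [   0    8    5   -5  -18 ]
R3 <- R3 - (2)*R2:  [  0   0   1  -5   6 ]
R4 <- R4 - (2)*R2:  [  0   0   1  -3   2 ]
R4 <- R4 - (1)*R3:  [  0   0   0   2  -4 ]
Row echelon form:
[ 6  6  -5  -4  |   16 ]
[ 0  4   2  -1  |  -10 ]
[ 0  0   1  -5  |    6 ]
[ 0  0   0   2  |   -4 ]
Back-substitution:
t = (-4) / 2 = -2
w = (6 - (-5)*(-2)) / 1 = -4
v = (-10 - (2)*(-4) - (-1)*(-2)) / 4 = -1
u = (16 - (6)*(-1) - (-5)*(-4) - (-4)*(-2)) / 6 = -1

(-1, -1, -4, -2)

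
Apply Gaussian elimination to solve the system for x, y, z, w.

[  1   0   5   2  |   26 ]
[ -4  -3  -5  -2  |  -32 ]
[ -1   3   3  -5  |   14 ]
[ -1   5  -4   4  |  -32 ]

Forward elimination on [A|b]:
R2 <- R2 - (-4)*R1:  [  0  -3  15   6  72 ]
R3 <- R3 - (-1)*R1:  [  0   3   8  -3  40 ]
R4 <- R4 - (-1)*R1:  [  0   5   1   6  -6 ]
R3 <- R3 - (-1)*R2:  [   0    0   23    3  112 ]
R4 <- R4 - (-5/3)*R2:  [   0    0   26   16  114 ]
R4 <- R4 - (26/23)*R3:  [       0        0        0   290/23  -290/23 ]
Row echelon form:
[ 1   0   5       2  |       26 ]
[ 0  -3  15       6  |       72 ]
[ 0   0  23       3  |      112 ]
[ 0   0   0  290/23  |  -290/23 ]
Back-substitution:
w = (-290/23) / (290/23) = -1
z = (112 - (3)*(-1)) / 23 = 5
y = (72 - (15)*(5) - (6)*(-1)) / -3 = -1
x = (26 - (5)*(5) - (2)*(-1)) / 1 = 3

(3, -1, 5, -1)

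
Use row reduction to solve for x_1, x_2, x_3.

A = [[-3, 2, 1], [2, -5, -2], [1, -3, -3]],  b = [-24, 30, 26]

Forward elimination on [A|b]:
R2 <- R2 - (-2/3)*R1:  [     0  -11/3   -4/3     14 ]
R3 <- R3 - (-1/3)*R1:  [    0  -7/3  -8/3    18 ]
R3 <- R3 - (7/11)*R2:  [      0       0  -20/11  100/11 ]
Row echelon form:
[ -3      2       1  |     -24 ]
[  0  -11/3    -4/3  |      14 ]
[  0      0  -20/11  |  100/11 ]
Back-substitution:
x_3 = (100/11) / (-20/11) = -5
x_2 = (14 - (-4/3)*(-5)) / (-11/3) = -2
x_1 = (-24 - (2)*(-2) - (1)*(-5)) / -3 = 5

(5, -2, -5)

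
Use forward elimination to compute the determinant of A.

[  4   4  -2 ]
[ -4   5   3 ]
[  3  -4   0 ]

Forward elimination:
R2 <- R2 - (-1)*R1:  [ 0  9  1 ]
R3 <- R3 - (3/4)*R1:  [   0   -7  3/2 ]
R3 <- R3 - (-7/9)*R2:  [     0      0  41/18 ]
Upper-triangular form:
[ 4  4     -2 ]
[ 0  9      1 ]
[ 0  0  41/18 ]
det(A) = (-1)^0 * (4) * (9) * (41/18) = 82  (0 row swaps -> sign +1)

det(A) = 82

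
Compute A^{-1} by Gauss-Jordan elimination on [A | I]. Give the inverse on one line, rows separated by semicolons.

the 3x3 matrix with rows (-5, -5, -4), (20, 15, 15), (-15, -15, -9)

Gauss-Jordan on [A | I]:
R1 <- (1/-5)*R1:  [    1     1   4/5  |  -1/5     0     0 ]
R2 <- R2 - (20)*R1:  [  0  -5  -1  |   4   1   0 ]
R3 <- R3 - (-15)*R1:  [  0   0   3  |  -3   0   1 ]
R2 <- (1/-5)*R2:  [    0     1   1/5  |  -4/5  -1/5     0 ]
R1 <- R1 - (1)*R2:  [   1    0  3/5  |  3/5  1/5    0 ]
R3 <- (1/3)*R3:  [   0    0    1  |   -1    0  1/3 ]
R1 <- R1 - (3/5)*R3:  [    1     0     0  |   6/5   1/5  -1/5 ]
R2 <- R2 - (1/5)*R3:  [     0      1      0  |   -3/5   -1/5  -1/15 ]
Right block of [I | A^{-1}] is the inverse:
[  6/5   1/5   -1/5 ]
[ -3/5  -1/5  -1/15 ]
[   -1     0    1/3 ]

inverse = [6/5 1/5 -1/5; -3/5 -1/5 -1/15; -1 0 1/3]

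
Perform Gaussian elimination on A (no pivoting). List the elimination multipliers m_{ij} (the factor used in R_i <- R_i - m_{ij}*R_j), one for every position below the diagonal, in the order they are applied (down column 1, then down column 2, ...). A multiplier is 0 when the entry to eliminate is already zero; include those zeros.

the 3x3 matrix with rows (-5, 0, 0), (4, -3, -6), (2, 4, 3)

multipliers: -4/5, -2/5, -4/3

Forward elimination:
R2 <- R2 - (-4/5)*R1:  [  0  -3  -6 ]
R3 <- R3 - (-2/5)*R1:  [ 0  4  3 ]
R3 <- R3 - (-4/3)*R2:  [  0   0  -5 ]
Multipliers (in order of application): m_{21} = -4/5, m_{31} = -2/5, m_{32} = -4/3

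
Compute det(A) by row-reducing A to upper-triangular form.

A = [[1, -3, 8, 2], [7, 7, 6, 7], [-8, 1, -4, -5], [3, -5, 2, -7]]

det(A) = -4176

Forward elimination:
R2 <- R2 - (7)*R1:  [   0   28  -50   -7 ]
R3 <- R3 - (-8)*R1:  [   0  -23   60   11 ]
R4 <- R4 - (3)*R1:  [   0    4  -22  -13 ]
R3 <- R3 - (-23/28)*R2:  [      0       0  265/14    21/4 ]
R4 <- R4 - (1/7)*R2:  [      0       0  -104/7     -12 ]
R4 <- R4 - (-208/265)*R3:  [         0          0          0  -2088/265 ]
Upper-triangular form:
[ 1  -3       8          2 ]
[ 0  28     -50         -7 ]
[ 0   0  265/14       21/4 ]
[ 0   0       0  -2088/265 ]
det(A) = (-1)^0 * (1) * (28) * (265/14) * (-2088/265) = -4176  (0 row swaps -> sign +1)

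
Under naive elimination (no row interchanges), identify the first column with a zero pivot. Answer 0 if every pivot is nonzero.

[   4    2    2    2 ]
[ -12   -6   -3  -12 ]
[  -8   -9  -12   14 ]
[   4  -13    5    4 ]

Naive forward elimination:
R2 <- R2 - (-3)*R1:  [  0   0   3  -6 ]
R3 <- R3 - (-2)*R1:  [  0  -5  -8  18 ]
R4 <- R4 - (1)*R1:  [   0  -15    3    2 ]
Matrix at this point:
[ 4    2   2   2 ]
[ 0    0   3  -6 ]
[ 0   -5  -8  18 ]
[ 0  -15   3   2 ]
Pivot entry (2,2) is zero but row 3 has -5 in column 2 -> naive elimination stops; a row interchange (e.g. R2 <-> R3) would be required here.

first zero-pivot column = 2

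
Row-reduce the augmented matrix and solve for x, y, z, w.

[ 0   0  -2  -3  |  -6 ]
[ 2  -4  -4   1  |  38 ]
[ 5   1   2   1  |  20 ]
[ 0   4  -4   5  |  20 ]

Forward elimination on [A|b]:
R1 <-> R2   (pivot in column 1 was zero)
[ 2  -4  -4   1  38 ]
[ 0   0  -2  -3  -6 ]
[ 5   1   2   1  20 ]
[ 0   4  -4   5  20 ]
R3 <- R3 - (5/2)*R1:  [    0    11    12  -3/2   -75 ]
R2 <-> R3   (pivot in column 2 was zero)
[ 2  -4  -4     1   38 ]
[ 0  11  12  -3/2  -75 ]
[ 0   0  -2    -3   -6 ]
[ 0   4  -4     5   20 ]
R4 <- R4 - (4/11)*R2:  [      0       0  -92/11   61/11  520/11 ]
R4 <- R4 - (46/11)*R3:  [      0       0       0  199/11  796/11 ]
Row echelon form:
[ 2  -4  -4       1  |      38 ]
[ 0  11  12    -3/2  |     -75 ]
[ 0   0  -2      -3  |      -6 ]
[ 0   0   0  199/11  |  796/11 ]
Back-substitution:
w = (796/11) / (199/11) = 4
z = (-6 - (-3)*(4)) / -2 = -3
y = (-75 - (12)*(-3) - (-3/2)*(4)) / 11 = -3
x = (38 - (-4)*(-3) - (-4)*(-3) - (1)*(4)) / 2 = 5

(5, -3, -3, 4)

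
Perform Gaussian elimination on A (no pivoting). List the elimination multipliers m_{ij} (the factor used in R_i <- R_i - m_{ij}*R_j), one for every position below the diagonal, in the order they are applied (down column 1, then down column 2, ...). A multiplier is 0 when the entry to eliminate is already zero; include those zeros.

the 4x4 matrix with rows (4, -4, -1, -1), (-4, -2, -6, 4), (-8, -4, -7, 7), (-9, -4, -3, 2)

multipliers: -1, -2, -9/4, 2, 13/6, 119/60

Forward elimination:
R2 <- R2 - (-1)*R1:  [  0  -6  -7   3 ]
R3 <- R3 - (-2)*R1:  [   0  -12   -9    5 ]
R4 <- R4 - (-9/4)*R1:  [     0    -13  -21/4   -1/4 ]
R3 <- R3 - (2)*R2:  [  0   0   5  -1 ]
R4 <- R4 - (13/6)*R2:  [      0       0  119/12   -27/4 ]
R4 <- R4 - (119/60)*R3:  [       0        0        0  -143/30 ]
Multipliers (in order of application): m_{21} = -1, m_{31} = -2, m_{41} = -9/4, m_{32} = 2, m_{42} = 13/6, m_{43} = 119/60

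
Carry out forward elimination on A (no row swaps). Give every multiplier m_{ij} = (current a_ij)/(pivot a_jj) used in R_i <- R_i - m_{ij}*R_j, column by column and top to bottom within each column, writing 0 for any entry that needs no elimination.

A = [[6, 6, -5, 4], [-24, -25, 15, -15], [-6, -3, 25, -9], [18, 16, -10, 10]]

multipliers: -4, -1, 3, -3, 2, 3

Forward elimination:
R2 <- R2 - (-4)*R1:  [  0  -1  -5   1 ]
R3 <- R3 - (-1)*R1:  [  0   3  20  -5 ]
R4 <- R4 - (3)*R1:  [  0  -2   5  -2 ]
R3 <- R3 - (-3)*R2:  [  0   0   5  -2 ]
R4 <- R4 - (2)*R2:  [  0   0  15  -4 ]
R4 <- R4 - (3)*R3:  [ 0  0  0  2 ]
Multipliers (in order of application): m_{21} = -4, m_{31} = -1, m_{41} = 3, m_{32} = -3, m_{42} = 2, m_{43} = 3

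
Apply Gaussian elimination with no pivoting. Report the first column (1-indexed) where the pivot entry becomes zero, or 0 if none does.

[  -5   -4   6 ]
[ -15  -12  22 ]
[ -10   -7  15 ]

Naive forward elimination:
R2 <- R2 - (3)*R1:  [ 0  0  4 ]
R3 <- R3 - (2)*R1:  [ 0  1  3 ]
Matrix at this point:
[ -5  -4  6 ]
[  0   0  4 ]
[  0   1  3 ]
Pivot entry (2,2) is zero but row 3 has 1 in column 2 -> naive elimination stops; a row interchange (e.g. R2 <-> R3) would be required here.

first zero-pivot column = 2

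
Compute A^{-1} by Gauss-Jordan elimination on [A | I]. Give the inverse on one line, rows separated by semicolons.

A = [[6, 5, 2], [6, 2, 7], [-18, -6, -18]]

inverse = [-1/9 -13/9 -31/54; 1/3 4/3 5/9; 0 1 1/3]

Gauss-Jordan on [A | I]:
R1 <- (1/6)*R1:  [   1  5/6  1/3  |  1/6    0    0 ]
R2 <- R2 - (6)*R1:  [  0  -3   5  |  -1   1   0 ]
R3 <- R3 - (-18)*R1:  [   0    9  -12  |    3    0    1 ]
R2 <- (1/-3)*R2:  [    0     1  -5/3  |   1/3  -1/3     0 ]
R1 <- R1 - (5/6)*R2:  [     1      0  31/18  |   -1/9   5/18      0 ]
R3 <- R3 - (9)*R2:  [ 0  0  3  |  0  3  1 ]
R3 <- (1/3)*R3:  [   0    0    1  |    0    1  1/3 ]
R1 <- R1 - (31/18)*R3:  [      1       0       0  |    -1/9   -13/9  -31/54 ]
R2 <- R2 - (-5/3)*R3:  [   0    1    0  |  1/3  4/3  5/9 ]
Right block of [I | A^{-1}] is the inverse:
[ -1/9  -13/9  -31/54 ]
[  1/3    4/3     5/9 ]
[    0      1     1/3 ]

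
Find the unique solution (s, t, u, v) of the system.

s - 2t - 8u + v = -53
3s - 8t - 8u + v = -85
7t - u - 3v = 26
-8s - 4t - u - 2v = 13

(-4, 4, 5, -1)

Forward elimination on [A|b]:
R2 <- R2 - (3)*R1:  [  0  -2  16  -2  74 ]
R4 <- R4 - (-8)*R1:  [    0   -20   -65     6  -411 ]
R3 <- R3 - (-7/2)*R2:  [   0    0   55  -10  285 ]
R4 <- R4 - (10)*R2:  [     0      0   -225     26  -1151 ]
R4 <- R4 - (-45/11)*R3:  [       0        0        0  -164/11   164/11 ]
Row echelon form:
[ 1  -2  -8        1  |     -53 ]
[ 0  -2  16       -2  |      74 ]
[ 0   0  55      -10  |     285 ]
[ 0   0   0  -164/11  |  164/11 ]
Back-substitution:
v = (164/11) / (-164/11) = -1
u = (285 - (-10)*(-1)) / 55 = 5
t = (74 - (16)*(5) - (-2)*(-1)) / -2 = 4
s = (-53 - (-2)*(4) - (-8)*(5) - (1)*(-1)) / 1 = -4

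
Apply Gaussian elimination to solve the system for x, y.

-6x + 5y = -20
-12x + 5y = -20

(0, -4)

Forward elimination on [A|b]:
R2 <- R2 - (2)*R1:  [  0  -5  20 ]
Row echelon form:
[ -6   5  |  -20 ]
[  0  -5  |   20 ]
Back-substitution:
y = (20) / -5 = -4
x = (-20 - (5)*(-4)) / -6 = 0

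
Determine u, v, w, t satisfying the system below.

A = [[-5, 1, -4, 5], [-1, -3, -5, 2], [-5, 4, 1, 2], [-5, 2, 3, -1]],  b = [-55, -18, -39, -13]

Forward elimination on [A|b]:
R2 <- R2 - (1/5)*R1:  [     0  -16/5  -21/5      1     -7 ]
R3 <- R3 - (1)*R1:  [  0   3   5  -3  16 ]
R4 <- R4 - (1)*R1:  [  0   1   7  -6  42 ]
R3 <- R3 - (-15/16)*R2:  [      0       0   17/16  -33/16  151/16 ]
R4 <- R4 - (-5/16)*R2:  [      0       0   91/16  -91/16  637/16 ]
R4 <- R4 - (91/17)*R3:  [       0        0        0    91/17  -182/17 ]
Row echelon form:
[ -5      1     -4       5  |      -55 ]
[  0  -16/5  -21/5       1  |       -7 ]
[  0      0  17/16  -33/16  |   151/16 ]
[  0      0      0   91/17  |  -182/17 ]
Back-substitution:
t = (-182/17) / (91/17) = -2
w = (151/16 - (-33/16)*(-2)) / (17/16) = 5
v = (-7 - (-21/5)*(5) - (1)*(-2)) / (-16/5) = -5
u = (-55 - (1)*(-5) - (-4)*(5) - (5)*(-2)) / -5 = 4

(4, -5, 5, -2)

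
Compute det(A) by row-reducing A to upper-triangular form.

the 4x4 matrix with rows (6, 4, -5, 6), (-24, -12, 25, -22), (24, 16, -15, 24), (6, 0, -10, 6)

det(A) = 240

Forward elimination:
R2 <- R2 - (-4)*R1:  [ 0  4  5  2 ]
R3 <- R3 - (4)*R1:  [ 0  0  5  0 ]
R4 <- R4 - (1)*R1:  [  0  -4  -5   0 ]
R4 <- R4 - (-1)*R2:  [ 0  0  0  2 ]
Upper-triangular form:
[ 6  4  -5  6 ]
[ 0  4   5  2 ]
[ 0  0   5  0 ]
[ 0  0   0  2 ]
det(A) = (-1)^0 * (6) * (4) * (5) * (2) = 240  (0 row swaps -> sign +1)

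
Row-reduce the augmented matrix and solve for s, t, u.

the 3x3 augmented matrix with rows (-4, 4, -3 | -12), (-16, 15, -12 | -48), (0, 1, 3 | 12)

(0, 0, 4)

Forward elimination on [A|b]:
R2 <- R2 - (4)*R1:  [  0  -1   0   0 ]
R3 <- R3 - (-1)*R2:  [  0   0   3  12 ]
Row echelon form:
[ -4   4  -3  |  -12 ]
[  0  -1   0  |    0 ]
[  0   0   3  |   12 ]
Back-substitution:
u = (12) / 3 = 4
t = (0) / -1 = 0
s = (-12 - (4)*(0) - (-3)*(4)) / -4 = 0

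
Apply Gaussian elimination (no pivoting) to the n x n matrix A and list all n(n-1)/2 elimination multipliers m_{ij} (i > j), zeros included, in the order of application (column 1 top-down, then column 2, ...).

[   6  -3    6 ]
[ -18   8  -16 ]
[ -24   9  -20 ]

Forward elimination:
R2 <- R2 - (-3)*R1:  [  0  -1   2 ]
R3 <- R3 - (-4)*R1:  [  0  -3   4 ]
R3 <- R3 - (3)*R2:  [  0   0  -2 ]
Multipliers (in order of application): m_{21} = -3, m_{31} = -4, m_{32} = 3

multipliers: -3, -4, 3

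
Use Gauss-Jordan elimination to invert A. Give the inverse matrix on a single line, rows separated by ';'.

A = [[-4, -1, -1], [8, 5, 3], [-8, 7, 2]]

Gauss-Jordan on [A | I]:
R1 <- (1/-4)*R1:  [    1   1/4   1/4  |  -1/4     0     0 ]
R2 <- R2 - (8)*R1:  [ 0  3  1  |  2  1  0 ]
R3 <- R3 - (-8)*R1:  [  0   9   4  |  -2   0   1 ]
R2 <- (1/3)*R2:  [   0    1  1/3  |  2/3  1/3    0 ]
R1 <- R1 - (1/4)*R2:  [     1      0    1/6  |  -5/12  -1/12      0 ]
R3 <- R3 - (9)*R2:  [  0   0   1  |  -8  -3   1 ]
R1 <- R1 - (1/6)*R3:  [     1      0      0  |  11/12   5/12   -1/6 ]
R2 <- R2 - (1/3)*R3:  [    0     1     0  |  10/3   4/3  -1/3 ]
Right block of [I | A^{-1}] is the inverse:
[ 11/12  5/12  -1/6 ]
[  10/3   4/3  -1/3 ]
[    -8    -3     1 ]

inverse = [11/12 5/12 -1/6; 10/3 4/3 -1/3; -8 -3 1]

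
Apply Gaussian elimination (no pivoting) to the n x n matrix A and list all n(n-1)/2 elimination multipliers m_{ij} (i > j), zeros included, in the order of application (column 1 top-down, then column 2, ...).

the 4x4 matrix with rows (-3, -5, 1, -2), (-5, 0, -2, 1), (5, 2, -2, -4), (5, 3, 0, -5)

Forward elimination:
R2 <- R2 - (5/3)*R1:  [     0   25/3  -11/3   13/3 ]
R3 <- R3 - (-5/3)*R1:  [     0  -19/3   -1/3  -22/3 ]
R4 <- R4 - (-5/3)*R1:  [     0  -16/3    5/3  -25/3 ]
R3 <- R3 - (-19/25)*R2:  [       0        0   -78/25  -101/25 ]
R4 <- R4 - (-16/25)*R2:  [       0        0   -17/25  -139/25 ]
R4 <- R4 - (17/78)*R3:  [       0        0        0  -365/78 ]
Multipliers (in order of application): m_{21} = 5/3, m_{31} = -5/3, m_{41} = -5/3, m_{32} = -19/25, m_{42} = -16/25, m_{43} = 17/78

multipliers: 5/3, -5/3, -5/3, -19/25, -16/25, 17/78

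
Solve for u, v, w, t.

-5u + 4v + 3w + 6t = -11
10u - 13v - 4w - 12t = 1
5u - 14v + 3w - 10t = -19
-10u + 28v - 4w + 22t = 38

Forward elimination on [A|b]:
R2 <- R2 - (-2)*R1:  [   0   -5    2    0  -21 ]
R3 <- R3 - (-1)*R1:  [   0  -10    6   -4  -30 ]
R4 <- R4 - (2)*R1:  [   0   20  -10   10   60 ]
R3 <- R3 - (2)*R2:  [  0   0   2  -4  12 ]
R4 <- R4 - (-4)*R2:  [   0    0   -2   10  -24 ]
R4 <- R4 - (-1)*R3:  [   0    0    0    6  -12 ]
Row echelon form:
[ -5   4  3   6  |  -11 ]
[  0  -5  2   0  |  -21 ]
[  0   0  2  -4  |   12 ]
[  0   0  0   6  |  -12 ]
Back-substitution:
t = (-12) / 6 = -2
w = (12 - (-4)*(-2)) / 2 = 2
v = (-21 - (2)*(2)) / -5 = 5
u = (-11 - (4)*(5) - (3)*(2) - (6)*(-2)) / -5 = 5

(5, 5, 2, -2)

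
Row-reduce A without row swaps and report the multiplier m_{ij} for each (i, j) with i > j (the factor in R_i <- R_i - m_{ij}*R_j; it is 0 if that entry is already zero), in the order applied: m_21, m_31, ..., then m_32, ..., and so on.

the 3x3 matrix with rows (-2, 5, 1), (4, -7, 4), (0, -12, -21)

Forward elimination:
R2 <- R2 - (-2)*R1:  [ 0  3  6 ]
R3: entry in column 1 is already 0 -> m_{31} = 0 (no row operation needed)
R3 <- R3 - (-4)*R2:  [ 0  0  3 ]
Multipliers (in order of application): m_{21} = -2, m_{31} = 0, m_{32} = -4

multipliers: -2, 0, -4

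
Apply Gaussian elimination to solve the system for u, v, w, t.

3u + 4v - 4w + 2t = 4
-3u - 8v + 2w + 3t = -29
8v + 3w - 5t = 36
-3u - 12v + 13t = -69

Forward elimination on [A|b]:
R2 <- R2 - (-1)*R1:  [   0   -4   -2    5  -25 ]
R4 <- R4 - (-1)*R1:  [   0   -8   -4   15  -65 ]
R3 <- R3 - (-2)*R2:  [   0    0   -1    5  -14 ]
R4 <- R4 - (2)*R2:  [   0    0    0    5  -15 ]
Row echelon form:
[ 3   4  -4  2  |    4 ]
[ 0  -4  -2  5  |  -25 ]
[ 0   0  -1  5  |  -14 ]
[ 0   0   0  5  |  -15 ]
Back-substitution:
t = (-15) / 5 = -3
w = (-14 - (5)*(-3)) / -1 = -1
v = (-25 - (-2)*(-1) - (5)*(-3)) / -4 = 3
u = (4 - (4)*(3) - (-4)*(-1) - (2)*(-3)) / 3 = -2

(-2, 3, -1, -3)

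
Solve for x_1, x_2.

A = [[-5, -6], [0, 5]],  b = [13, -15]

Forward elimination on [A|b]:
Row echelon form:
[ -5  -6  |   13 ]
[  0   5  |  -15 ]
Back-substitution:
x_2 = (-15) / 5 = -3
x_1 = (13 - (-6)*(-3)) / -5 = 1

(1, -3)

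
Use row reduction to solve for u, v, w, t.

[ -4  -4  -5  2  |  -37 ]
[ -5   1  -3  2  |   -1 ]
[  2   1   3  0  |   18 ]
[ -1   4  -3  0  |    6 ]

(-1, 5, 5, 2)

Forward elimination on [A|b]:
R2 <- R2 - (5/4)*R1:  [     0      6   13/4   -1/2  181/4 ]
R3 <- R3 - (-1/2)*R1:  [    0    -1   1/2     1  -1/2 ]
R4 <- R4 - (1/4)*R1:  [    0     5  -7/4  -1/2  61/4 ]
R3 <- R3 - (-1/6)*R2:  [      0       0   25/24   11/12  169/24 ]
R4 <- R4 - (5/6)*R2:  [       0        0  -107/24    -1/12  -539/24 ]
R4 <- R4 - (-107/25)*R3:  [      0       0       0   96/25  192/25 ]
Row echelon form:
[ -4  -4     -5      2  |     -37 ]
[  0   6   13/4   -1/2  |   181/4 ]
[  0   0  25/24  11/12  |  169/24 ]
[  0   0      0  96/25  |  192/25 ]
Back-substitution:
t = (192/25) / (96/25) = 2
w = (169/24 - (11/12)*(2)) / (25/24) = 5
v = (181/4 - (13/4)*(5) - (-1/2)*(2)) / 6 = 5
u = (-37 - (-4)*(5) - (-5)*(5) - (2)*(2)) / -4 = -1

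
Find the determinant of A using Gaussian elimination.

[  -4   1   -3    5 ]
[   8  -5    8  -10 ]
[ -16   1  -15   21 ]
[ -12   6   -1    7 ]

Forward elimination:
R2 <- R2 - (-2)*R1:  [  0  -3   2   0 ]
R3 <- R3 - (4)*R1:  [  0  -3  -3   1 ]
R4 <- R4 - (3)*R1:  [  0   3   8  -8 ]
R3 <- R3 - (1)*R2:  [  0   0  -5   1 ]
R4 <- R4 - (-1)*R2:  [  0   0  10  -8 ]
R4 <- R4 - (-2)*R3:  [  0   0   0  -6 ]
Upper-triangular form:
[ -4   1  -3   5 ]
[  0  -3   2   0 ]
[  0   0  -5   1 ]
[  0   0   0  -6 ]
det(A) = (-1)^0 * (-4) * (-3) * (-5) * (-6) = 360  (0 row swaps -> sign +1)

det(A) = 360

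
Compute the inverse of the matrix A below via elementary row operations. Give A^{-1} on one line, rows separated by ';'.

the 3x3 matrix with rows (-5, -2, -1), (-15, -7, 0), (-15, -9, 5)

inverse = [7 -19/5 7/5; -15 8 -3; -6 3 -1]

Gauss-Jordan on [A | I]:
R1 <- (1/-5)*R1:  [    1   2/5   1/5  |  -1/5     0     0 ]
R2 <- R2 - (-15)*R1:  [  0  -1   3  |  -3   1   0 ]
R3 <- R3 - (-15)*R1:  [  0  -3   8  |  -3   0   1 ]
R2 <- (1/-1)*R2:  [  0   1  -3  |   3  -1   0 ]
R1 <- R1 - (2/5)*R2:  [    1     0   7/5  |  -7/5   2/5     0 ]
R3 <- R3 - (-3)*R2:  [  0   0  -1  |   6  -3   1 ]
R3 <- (1/-1)*R3:  [  0   0   1  |  -6   3  -1 ]
R1 <- R1 - (7/5)*R3:  [     1      0      0  |      7  -19/5    7/5 ]
R2 <- R2 - (-3)*R3:  [   0    1    0  |  -15    8   -3 ]
Right block of [I | A^{-1}] is the inverse:
[   7  -19/5  7/5 ]
[ -15      8   -3 ]
[  -6      3   -1 ]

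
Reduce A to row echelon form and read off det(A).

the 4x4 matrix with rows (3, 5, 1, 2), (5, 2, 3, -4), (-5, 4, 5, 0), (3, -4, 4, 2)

det(A) = -2064

Forward elimination:
R2 <- R2 - (5/3)*R1:  [     0  -19/3    4/3  -22/3 ]
R3 <- R3 - (-5/3)*R1:  [    0  37/3  20/3  10/3 ]
R4 <- R4 - (1)*R1:  [  0  -9   3   0 ]
R3 <- R3 - (-37/19)*R2:  [       0        0   176/19  -208/19 ]
R4 <- R4 - (27/19)*R2:  [      0       0   21/19  198/19 ]
R4 <- R4 - (21/176)*R3:  [      0       0       0  129/11 ]
Upper-triangular form:
[ 3      5       1        2 ]
[ 0  -19/3     4/3    -22/3 ]
[ 0      0  176/19  -208/19 ]
[ 0      0       0   129/11 ]
det(A) = (-1)^0 * (3) * (-19/3) * (176/19) * (129/11) = -2064  (0 row swaps -> sign +1)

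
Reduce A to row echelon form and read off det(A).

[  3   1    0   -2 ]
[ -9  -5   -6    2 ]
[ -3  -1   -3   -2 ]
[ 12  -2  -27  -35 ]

Forward elimination:
R2 <- R2 - (-3)*R1:  [  0  -2  -6  -4 ]
R3 <- R3 - (-1)*R1:  [  0   0  -3  -4 ]
R4 <- R4 - (4)*R1:  [   0   -6  -27  -27 ]
R4 <- R4 - (3)*R2:  [   0    0   -9  -15 ]
R4 <- R4 - (3)*R3:  [  0   0   0  -3 ]
Upper-triangular form:
[ 3   1   0  -2 ]
[ 0  -2  -6  -4 ]
[ 0   0  -3  -4 ]
[ 0   0   0  -3 ]
det(A) = (-1)^0 * (3) * (-2) * (-3) * (-3) = -54  (0 row swaps -> sign +1)

det(A) = -54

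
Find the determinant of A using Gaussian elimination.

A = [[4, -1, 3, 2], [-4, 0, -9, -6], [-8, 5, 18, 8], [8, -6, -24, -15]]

det(A) = 72

Forward elimination:
R2 <- R2 - (-1)*R1:  [  0  -1  -6  -4 ]
R3 <- R3 - (-2)*R1:  [  0   3  24  12 ]
R4 <- R4 - (2)*R1:  [   0   -4  -30  -19 ]
R3 <- R3 - (-3)*R2:  [ 0  0  6  0 ]
R4 <- R4 - (4)*R2:  [  0   0  -6  -3 ]
R4 <- R4 - (-1)*R3:  [  0   0   0  -3 ]
Upper-triangular form:
[ 4  -1   3   2 ]
[ 0  -1  -6  -4 ]
[ 0   0   6   0 ]
[ 0   0   0  -3 ]
det(A) = (-1)^0 * (4) * (-1) * (6) * (-3) = 72  (0 row swaps -> sign +1)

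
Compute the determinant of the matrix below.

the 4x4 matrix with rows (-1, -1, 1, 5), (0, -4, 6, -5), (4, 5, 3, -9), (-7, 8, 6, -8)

Forward elimination:
R3 <- R3 - (-4)*R1:  [  0   1   7  11 ]
R4 <- R4 - (7)*R1:  [   0   15   -1  -43 ]
R3 <- R3 - (-1/4)*R2:  [    0     0  17/2  39/4 ]
R4 <- R4 - (-15/4)*R2:  [      0       0    43/2  -247/4 ]
R4 <- R4 - (43/17)*R3:  [        0         0         0  -1469/17 ]
Upper-triangular form:
[ -1  -1     1         5 ]
[  0  -4     6        -5 ]
[  0   0  17/2      39/4 ]
[  0   0     0  -1469/17 ]
det(A) = (-1)^0 * (-1) * (-4) * (17/2) * (-1469/17) = -2938  (0 row swaps -> sign +1)

det(A) = -2938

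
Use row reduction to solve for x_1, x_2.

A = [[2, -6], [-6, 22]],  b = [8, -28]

(1, -1)

Forward elimination on [A|b]:
R2 <- R2 - (-3)*R1:  [  0   4  -4 ]
Row echelon form:
[ 2  -6  |   8 ]
[ 0   4  |  -4 ]
Back-substitution:
x_2 = (-4) / 4 = -1
x_1 = (8 - (-6)*(-1)) / 2 = 1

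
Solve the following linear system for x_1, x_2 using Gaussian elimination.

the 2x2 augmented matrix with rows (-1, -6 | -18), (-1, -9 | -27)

Forward elimination on [A|b]:
R2 <- R2 - (1)*R1:  [  0  -3  -9 ]
Row echelon form:
[ -1  -6  |  -18 ]
[  0  -3  |   -9 ]
Back-substitution:
x_2 = (-9) / -3 = 3
x_1 = (-18 - (-6)*(3)) / -1 = 0

(0, 3)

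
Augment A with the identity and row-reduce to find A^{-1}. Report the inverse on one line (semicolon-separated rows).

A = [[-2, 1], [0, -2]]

inverse = [-1/2 -1/4; 0 -1/2]

Gauss-Jordan on [A | I]:
R1 <- (1/-2)*R1:  [    1  -1/2  |  -1/2     0 ]
R2 <- (1/-2)*R2:  [    0     1  |     0  -1/2 ]
R1 <- R1 - (-1/2)*R2:  [    1     0  |  -1/2  -1/4 ]
Right block of [I | A^{-1}] is the inverse:
[ -1/2  -1/4 ]
[    0  -1/2 ]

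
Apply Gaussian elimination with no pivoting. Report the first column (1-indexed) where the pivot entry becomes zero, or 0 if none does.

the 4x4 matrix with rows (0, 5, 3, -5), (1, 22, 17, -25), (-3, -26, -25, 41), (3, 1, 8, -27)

Naive forward elimination:
Pivot entry (1,1) is zero but row 2 has 1 in column 1 -> naive elimination stops; a row interchange (e.g. R1 <-> R2) would be required here.

first zero-pivot column = 1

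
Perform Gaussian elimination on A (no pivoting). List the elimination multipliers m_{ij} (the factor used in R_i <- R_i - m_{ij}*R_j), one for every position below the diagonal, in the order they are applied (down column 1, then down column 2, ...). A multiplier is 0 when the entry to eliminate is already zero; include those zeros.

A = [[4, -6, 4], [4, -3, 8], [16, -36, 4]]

multipliers: 1, 4, -4

Forward elimination:
R2 <- R2 - (1)*R1:  [ 0  3  4 ]
R3 <- R3 - (4)*R1:  [   0  -12  -12 ]
R3 <- R3 - (-4)*R2:  [ 0  0  4 ]
Multipliers (in order of application): m_{21} = 1, m_{31} = 4, m_{32} = -4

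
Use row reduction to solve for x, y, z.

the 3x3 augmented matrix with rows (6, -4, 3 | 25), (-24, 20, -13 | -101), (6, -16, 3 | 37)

Forward elimination on [A|b]:
R2 <- R2 - (-4)*R1:  [  0   4  -1  -1 ]
R3 <- R3 - (1)*R1:  [   0  -12    0   12 ]
R3 <- R3 - (-3)*R2:  [  0   0  -3   9 ]
Row echelon form:
[ 6  -4   3  |  25 ]
[ 0   4  -1  |  -1 ]
[ 0   0  -3  |   9 ]
Back-substitution:
z = (9) / -3 = -3
y = (-1 - (-1)*(-3)) / 4 = -1
x = (25 - (-4)*(-1) - (3)*(-3)) / 6 = 5

(5, -1, -3)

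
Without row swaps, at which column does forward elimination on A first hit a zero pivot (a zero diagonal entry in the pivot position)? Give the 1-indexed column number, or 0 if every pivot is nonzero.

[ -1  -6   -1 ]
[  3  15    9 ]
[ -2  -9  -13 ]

first zero-pivot column = 0

Naive forward elimination:
R2 <- R2 - (-3)*R1:  [  0  -3   6 ]
R3 <- R3 - (2)*R1:  [   0    3  -11 ]
R3 <- R3 - (-1)*R2:  [  0   0  -5 ]
All pivots nonzero; naive elimination completes without hitting a zero pivot.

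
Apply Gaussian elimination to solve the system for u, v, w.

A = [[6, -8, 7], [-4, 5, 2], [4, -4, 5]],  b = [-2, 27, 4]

Forward elimination on [A|b]:
R2 <- R2 - (-2/3)*R1:  [    0  -1/3  20/3  77/3 ]
R3 <- R3 - (2/3)*R1:  [    0   4/3   1/3  16/3 ]
R3 <- R3 - (-4)*R2:  [   0    0   27  108 ]
Row echelon form:
[ 6    -8     7  |    -2 ]
[ 0  -1/3  20/3  |  77/3 ]
[ 0     0    27  |   108 ]
Back-substitution:
w = (108) / 27 = 4
v = (77/3 - (20/3)*(4)) / (-1/3) = 3
u = (-2 - (-8)*(3) - (7)*(4)) / 6 = -1

(-1, 3, 4)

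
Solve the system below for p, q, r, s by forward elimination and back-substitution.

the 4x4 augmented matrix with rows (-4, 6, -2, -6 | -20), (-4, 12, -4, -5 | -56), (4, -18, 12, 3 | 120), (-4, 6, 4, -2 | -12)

(3, -4, 4, -4)

Forward elimination on [A|b]:
R2 <- R2 - (1)*R1:  [   0    6   -2    1  -36 ]
R3 <- R3 - (-1)*R1:  [   0  -12   10   -3  100 ]
R4 <- R4 - (1)*R1:  [ 0  0  6  4  8 ]
R3 <- R3 - (-2)*R2:  [  0   0   6  -1  28 ]
R4 <- R4 - (1)*R3:  [   0    0    0    5  -20 ]
Row echelon form:
[ -4  6  -2  -6  |  -20 ]
[  0  6  -2   1  |  -36 ]
[  0  0   6  -1  |   28 ]
[  0  0   0   5  |  -20 ]
Back-substitution:
s = (-20) / 5 = -4
r = (28 - (-1)*(-4)) / 6 = 4
q = (-36 - (-2)*(4) - (1)*(-4)) / 6 = -4
p = (-20 - (6)*(-4) - (-2)*(4) - (-6)*(-4)) / -4 = 3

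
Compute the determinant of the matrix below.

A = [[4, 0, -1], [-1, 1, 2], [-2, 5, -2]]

det(A) = -45

Forward elimination:
R2 <- R2 - (-1/4)*R1:  [   0    1  7/4 ]
R3 <- R3 - (-1/2)*R1:  [    0     5  -5/2 ]
R3 <- R3 - (5)*R2:  [     0      0  -45/4 ]
Upper-triangular form:
[ 4  0     -1 ]
[ 0  1    7/4 ]
[ 0  0  -45/4 ]
det(A) = (-1)^0 * (4) * (1) * (-45/4) = -45  (0 row swaps -> sign +1)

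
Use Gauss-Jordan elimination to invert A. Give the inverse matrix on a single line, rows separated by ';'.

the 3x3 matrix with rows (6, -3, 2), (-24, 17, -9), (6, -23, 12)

Gauss-Jordan on [A | I]:
R1 <- (1/6)*R1:  [    1  -1/2   1/3  |   1/6     0     0 ]
R2 <- R2 - (-24)*R1:  [  0   5  -1  |   4   1   0 ]
R3 <- R3 - (6)*R1:  [   0  -20   10  |   -1    0    1 ]
R2 <- (1/5)*R2:  [    0     1  -1/5  |   4/5   1/5     0 ]
R1 <- R1 - (-1/2)*R2:  [     1      0   7/30  |  17/30   1/10      0 ]
R3 <- R3 - (-20)*R2:  [  0   0   6  |  15   4   1 ]
R3 <- (1/6)*R3:  [   0    0    1  |  5/2  2/3  1/6 ]
R1 <- R1 - (7/30)*R3:  [      1       0       0  |   -1/60   -1/18  -7/180 ]
R2 <- R2 - (-1/5)*R3:  [     0      1      0  |  13/10    1/3   1/30 ]
Right block of [I | A^{-1}] is the inverse:
[ -1/60  -1/18  -7/180 ]
[ 13/10    1/3    1/30 ]
[   5/2    2/3     1/6 ]

inverse = [-1/60 -1/18 -7/180; 13/10 1/3 1/30; 5/2 2/3 1/6]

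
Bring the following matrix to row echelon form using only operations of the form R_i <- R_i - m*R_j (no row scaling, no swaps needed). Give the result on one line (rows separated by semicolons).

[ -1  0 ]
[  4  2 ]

Forward elimination:
R2 <- R2 - (-4)*R1:  [ 0  2 ]
Row echelon form:
[ -1  0 ]
[  0  2 ]

REF = [-1 0; 0 2]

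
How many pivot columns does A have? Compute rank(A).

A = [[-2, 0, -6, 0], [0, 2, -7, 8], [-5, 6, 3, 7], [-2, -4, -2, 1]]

rank(A) = 4

Row reduction:
R3 <- R3 - (5/2)*R1:  [  0   6  18   7 ]
R4 <- R4 - (1)*R1:  [  0  -4   4   1 ]
R3 <- R3 - (3)*R2:  [   0    0   39  -17 ]
R4 <- R4 - (-2)*R2:  [   0    0  -10   17 ]
R4 <- R4 - (-10/39)*R3:  [      0       0       0  493/39 ]
Row echelon form:
[ -2  0  -6       0 ]
[  0  2  -7       8 ]
[  0  0  39     -17 ]
[  0  0   0  493/39 ]
Nonzero rows / pivot columns: 4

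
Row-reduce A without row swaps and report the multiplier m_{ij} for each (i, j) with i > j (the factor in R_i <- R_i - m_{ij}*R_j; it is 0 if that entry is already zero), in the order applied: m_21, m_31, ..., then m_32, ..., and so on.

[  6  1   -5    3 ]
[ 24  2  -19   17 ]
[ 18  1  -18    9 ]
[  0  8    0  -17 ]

multipliers: 4, 3, 0, 1, -4, -1

Forward elimination:
R2 <- R2 - (4)*R1:  [  0  -2   1   5 ]
R3 <- R3 - (3)*R1:  [  0  -2  -3   0 ]
R4: entry in column 1 is already 0 -> m_{41} = 0 (no row operation needed)
R3 <- R3 - (1)*R2:  [  0   0  -4  -5 ]
R4 <- R4 - (-4)*R2:  [ 0  0  4  3 ]
R4 <- R4 - (-1)*R3:  [  0   0   0  -2 ]
Multipliers (in order of application): m_{21} = 4, m_{31} = 3, m_{41} = 0, m_{32} = 1, m_{42} = -4, m_{43} = -1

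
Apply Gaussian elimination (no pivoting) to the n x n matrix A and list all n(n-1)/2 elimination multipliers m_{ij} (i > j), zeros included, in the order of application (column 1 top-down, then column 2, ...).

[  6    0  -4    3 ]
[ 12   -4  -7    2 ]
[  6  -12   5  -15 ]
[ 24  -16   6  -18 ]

Forward elimination:
R2 <- R2 - (2)*R1:  [  0  -4   1  -4 ]
R3 <- R3 - (1)*R1:  [   0  -12    9  -18 ]
R4 <- R4 - (4)*R1:  [   0  -16   22  -30 ]
R3 <- R3 - (3)*R2:  [  0   0   6  -6 ]
R4 <- R4 - (4)*R2:  [   0    0   18  -14 ]
R4 <- R4 - (3)*R3:  [ 0  0  0  4 ]
Multipliers (in order of application): m_{21} = 2, m_{31} = 1, m_{41} = 4, m_{32} = 3, m_{42} = 4, m_{43} = 3

multipliers: 2, 1, 4, 3, 4, 3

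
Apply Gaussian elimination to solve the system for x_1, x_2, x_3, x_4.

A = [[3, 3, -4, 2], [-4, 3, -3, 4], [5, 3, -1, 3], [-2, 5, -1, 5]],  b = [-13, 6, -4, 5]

Forward elimination on [A|b]:
R2 <- R2 - (-4/3)*R1:  [     0      7  -25/3   20/3  -34/3 ]
R3 <- R3 - (5/3)*R1:  [    0    -2  17/3  -1/3  53/3 ]
R4 <- R4 - (-2/3)*R1:  [     0      7  -11/3   19/3  -11/3 ]
R3 <- R3 - (-2/7)*R2:  [     0      0   23/7   11/7  101/7 ]
R4 <- R4 - (1)*R2:  [    0     0  14/3  -1/3  23/3 ]
R4 <- R4 - (98/69)*R3:  [       0        0        0   -59/23  -295/23 ]
Row echelon form:
[ 3  3     -4       2  |      -13 ]
[ 0  7  -25/3    20/3  |    -34/3 ]
[ 0  0   23/7    11/7  |    101/7 ]
[ 0  0      0  -59/23  |  -295/23 ]
Back-substitution:
x_4 = (-295/23) / (-59/23) = 5
x_3 = (101/7 - (11/7)*(5)) / (23/7) = 2
x_2 = (-34/3 - (-25/3)*(2) - (20/3)*(5)) / 7 = -4
x_1 = (-13 - (3)*(-4) - (-4)*(2) - (2)*(5)) / 3 = -1

(-1, -4, 2, 5)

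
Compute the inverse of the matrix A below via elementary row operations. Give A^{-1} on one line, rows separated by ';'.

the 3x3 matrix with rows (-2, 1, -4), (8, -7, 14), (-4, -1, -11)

inverse = [-91/6 -5/2 7/3; -16/3 -1 2/3; 6 1 -1]

Gauss-Jordan on [A | I]:
R1 <- (1/-2)*R1:  [    1  -1/2     2  |  -1/2     0     0 ]
R2 <- R2 - (8)*R1:  [  0  -3  -2  |   4   1   0 ]
R3 <- R3 - (-4)*R1:  [  0  -3  -3  |  -2   0   1 ]
R2 <- (1/-3)*R2:  [    0     1   2/3  |  -4/3  -1/3     0 ]
R1 <- R1 - (-1/2)*R2:  [    1     0   7/3  |  -7/6  -1/6     0 ]
R3 <- R3 - (-3)*R2:  [  0   0  -1  |  -6  -1   1 ]
R3 <- (1/-1)*R3:  [  0   0   1  |   6   1  -1 ]
R1 <- R1 - (7/3)*R3:  [     1      0      0  |  -91/6   -5/2    7/3 ]
R2 <- R2 - (2/3)*R3:  [     0      1      0  |  -16/3     -1    2/3 ]
Right block of [I | A^{-1}] is the inverse:
[ -91/6  -5/2  7/3 ]
[ -16/3    -1  2/3 ]
[     6     1   -1 ]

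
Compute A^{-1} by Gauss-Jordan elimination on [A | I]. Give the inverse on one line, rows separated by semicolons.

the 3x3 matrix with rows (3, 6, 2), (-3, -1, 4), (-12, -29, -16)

Gauss-Jordan on [A | I]:
R1 <- (1/3)*R1:  [   1    2  2/3  |  1/3    0    0 ]
R2 <- R2 - (-3)*R1:  [ 0  5  6  |  1  1  0 ]
R3 <- R3 - (-12)*R1:  [  0  -5  -8  |   4   0   1 ]
R2 <- (1/5)*R2:  [   0    1  6/5  |  1/5  1/5    0 ]
R1 <- R1 - (2)*R2:  [      1       0  -26/15  |   -1/15    -2/5       0 ]
R3 <- R3 - (-5)*R2:  [  0   0  -2  |   5   1   1 ]
R3 <- (1/-2)*R3:  [    0     0     1  |  -5/2  -1/2  -1/2 ]
R1 <- R1 - (-26/15)*R3:  [      1       0       0  |   -22/5  -19/15  -13/15 ]
R2 <- R2 - (6/5)*R3:  [    0     1     0  |  16/5   4/5   3/5 ]
Right block of [I | A^{-1}] is the inverse:
[ -22/5  -19/15  -13/15 ]
[  16/5     4/5     3/5 ]
[  -5/2    -1/2    -1/2 ]

inverse = [-22/5 -19/15 -13/15; 16/5 4/5 3/5; -5/2 -1/2 -1/2]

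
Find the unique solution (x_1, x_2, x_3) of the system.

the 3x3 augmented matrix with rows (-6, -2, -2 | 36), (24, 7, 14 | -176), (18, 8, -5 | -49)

(-5, 2, -5)

Forward elimination on [A|b]:
R2 <- R2 - (-4)*R1:  [   0   -1    6  -32 ]
R3 <- R3 - (-3)*R1:  [   0    2  -11   59 ]
R3 <- R3 - (-2)*R2:  [  0   0   1  -5 ]
Row echelon form:
[ -6  -2  -2  |   36 ]
[  0  -1   6  |  -32 ]
[  0   0   1  |   -5 ]
Back-substitution:
x_3 = (-5) / 1 = -5
x_2 = (-32 - (6)*(-5)) / -1 = 2
x_1 = (36 - (-2)*(2) - (-2)*(-5)) / -6 = -5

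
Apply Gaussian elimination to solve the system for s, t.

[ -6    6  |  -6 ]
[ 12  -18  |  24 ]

Forward elimination on [A|b]:
R2 <- R2 - (-2)*R1:  [  0  -6  12 ]
Row echelon form:
[ -6   6  |  -6 ]
[  0  -6  |  12 ]
Back-substitution:
t = (12) / -6 = -2
s = (-6 - (6)*(-2)) / -6 = -1

(-1, -2)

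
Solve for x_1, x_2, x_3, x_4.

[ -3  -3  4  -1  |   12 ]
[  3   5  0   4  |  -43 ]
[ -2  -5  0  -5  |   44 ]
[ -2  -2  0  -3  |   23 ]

Forward elimination on [A|b]:
R2 <- R2 - (-1)*R1:  [   0    2    4    3  -31 ]
R3 <- R3 - (2/3)*R1:  [     0     -3   -8/3  -13/3     36 ]
R4 <- R4 - (2/3)*R1:  [    0     0  -8/3  -7/3    15 ]
R3 <- R3 - (-3/2)*R2:  [     0      0   10/3    1/6  -21/2 ]
R4 <- R4 - (-4/5)*R3:  [     0      0      0  -11/5   33/5 ]
Row echelon form:
[ -3  -3     4     -1  |     12 ]
[  0   2     4      3  |    -31 ]
[  0   0  10/3    1/6  |  -21/2 ]
[  0   0     0  -11/5  |   33/5 ]
Back-substitution:
x_4 = (33/5) / (-11/5) = -3
x_3 = (-21/2 - (1/6)*(-3)) / (10/3) = -3
x_2 = (-31 - (4)*(-3) - (3)*(-3)) / 2 = -5
x_1 = (12 - (-3)*(-5) - (4)*(-3) - (-1)*(-3)) / -3 = -2

(-2, -5, -3, -3)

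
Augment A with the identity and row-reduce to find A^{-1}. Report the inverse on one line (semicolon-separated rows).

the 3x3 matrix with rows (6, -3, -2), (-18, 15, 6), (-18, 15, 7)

Gauss-Jordan on [A | I]:
R1 <- (1/6)*R1:  [    1  -1/2  -1/3  |   1/6     0     0 ]
R2 <- R2 - (-18)*R1:  [ 0  6  0  |  3  1  0 ]
R3 <- R3 - (-18)*R1:  [ 0  6  1  |  3  0  1 ]
R2 <- (1/6)*R2:  [   0    1    0  |  1/2  1/6    0 ]
R1 <- R1 - (-1/2)*R2:  [    1     0  -1/3  |  5/12  1/12     0 ]
R3 <- R3 - (6)*R2:  [  0   0   1  |   0  -1   1 ]
R1 <- R1 - (-1/3)*R3:  [    1     0     0  |  5/12  -1/4   1/3 ]
Right block of [I | A^{-1}] is the inverse:
[ 5/12  -1/4  1/3 ]
[  1/2   1/6    0 ]
[    0    -1    1 ]

inverse = [5/12 -1/4 1/3; 1/2 1/6 0; 0 -1 1]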